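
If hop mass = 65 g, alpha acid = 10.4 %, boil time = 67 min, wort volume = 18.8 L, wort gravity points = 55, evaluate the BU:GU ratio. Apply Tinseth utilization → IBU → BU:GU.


U = 1.65·0.000125^(GP/1000)·(1−e^(−0.04t))/4.15;  IBU = (α/100)·m·U·1000/V;  BU:GU = IBU/GP
U = 1.65·0.000125^(55/1000)·(1−e^(−0.04·67))/4.15 = 0.2259
IBU = (10.4/100)·65·0.2259·1000/18.8 = 81.2284
BU:GU = 81.2284/55

1.4769


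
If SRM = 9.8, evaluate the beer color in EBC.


EBC = SRM · 1.97
EBC = 9.8 · 1.97

19.3060 EBC


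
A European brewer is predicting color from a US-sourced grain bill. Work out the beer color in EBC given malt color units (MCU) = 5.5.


SRM = 1.4922·MCU^0.6859;  EBC = SRM·1.97
SRM = 1.4922·5.5^0.6859 = 4.8044
EBC = 4.8044·1.97

9.4647 EBC


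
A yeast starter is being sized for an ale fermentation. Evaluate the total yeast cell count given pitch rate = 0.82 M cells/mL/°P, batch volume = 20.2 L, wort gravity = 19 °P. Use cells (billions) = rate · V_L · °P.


cells = 0.82 · 20.2 · 19

314.7160 billion cells


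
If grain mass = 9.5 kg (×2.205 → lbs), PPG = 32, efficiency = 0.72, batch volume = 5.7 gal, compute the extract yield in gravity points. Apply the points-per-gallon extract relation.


points = lbs × PPG × eff / vol
lbs = 9.5 × 2.205 = 20.9475
points = 20.9475 × 32 × 0.72 / 5.7

84.6720 points


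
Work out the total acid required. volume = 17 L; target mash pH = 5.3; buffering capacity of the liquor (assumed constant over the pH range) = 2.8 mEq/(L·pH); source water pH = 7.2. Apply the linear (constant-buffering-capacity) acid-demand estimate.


acid = buffering capacity · (pH_source − pH_target) · V
acid = 2.8 · (7.2 − 5.3) · 17

90.4400 mEq


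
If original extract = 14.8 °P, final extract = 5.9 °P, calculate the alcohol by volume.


SG = 259/(259 − P);  ABV = (OG − FG)·131.25
OG = 259/(259 − 14.8) = 1.0606
FG = 259/(259 − 5.9) = 1.0233
ABV = (1.0606 − 1.0233)·131.25

4.8950 % ABV


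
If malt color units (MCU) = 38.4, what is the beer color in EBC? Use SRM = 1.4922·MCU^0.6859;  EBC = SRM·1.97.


SRM = 1.4922·38.4^0.6859 = 18.2188
EBC = 18.2188·1.97

35.8910 EBC


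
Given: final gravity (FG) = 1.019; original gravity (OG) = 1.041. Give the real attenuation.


AA = (OG−FG)/(OG−1)·100;  RA = AA·0.8192
AA = (1.041 − 1.019)/(1.041 − 1)·100 = 53.6585
RA = 53.6585·0.8192

43.9571 %


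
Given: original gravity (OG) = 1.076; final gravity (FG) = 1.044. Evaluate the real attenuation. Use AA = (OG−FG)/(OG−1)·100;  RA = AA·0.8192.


AA = (1.076 − 1.044)/(1.076 − 1)·100 = 42.1053
RA = 42.1053·0.8192

34.4926 %


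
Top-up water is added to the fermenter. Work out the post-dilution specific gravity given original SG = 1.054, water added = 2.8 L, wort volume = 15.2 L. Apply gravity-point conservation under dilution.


SG_new = 1 + (SG_old − 1)·V_old/(V_old + V_water)
pts = (1.054 − 1)·1000·15.2/(15.2 + 2.8) = 45.6000
SG_new = 1 + 45.6000/1000

1.0456


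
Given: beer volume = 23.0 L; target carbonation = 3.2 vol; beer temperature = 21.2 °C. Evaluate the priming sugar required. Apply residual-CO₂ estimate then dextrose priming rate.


residual = 14.695·(0.01821 + 0.09011·e^(−0.04·T));  sugar = (target − residual)·4.0·V
residual = 14.695·(0.01821 + 0.09011·e^(−0.04·21.2)) = 0.8347
sugar = (3.2 − 0.8347)·4.0·23.0

217.6078 g


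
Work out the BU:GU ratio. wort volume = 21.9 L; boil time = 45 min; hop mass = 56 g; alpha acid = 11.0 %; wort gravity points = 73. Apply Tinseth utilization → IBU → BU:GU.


U = 1.65·0.000125^(GP/1000)·(1−e^(−0.04t))/4.15;  IBU = (α/100)·m·U·1000/V;  BU:GU = IBU/GP
U = 1.65·0.000125^(73/1000)·(1−e^(−0.04·45))/4.15 = 0.1722
IBU = (11.0/100)·56·0.1722·1000/21.9 = 48.4371
BU:GU = 48.4371/73

0.6635


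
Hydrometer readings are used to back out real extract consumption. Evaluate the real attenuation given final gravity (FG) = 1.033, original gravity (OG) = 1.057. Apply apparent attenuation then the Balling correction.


AA = (OG−FG)/(OG−1)·100;  RA = AA·0.8192
AA = (1.057 − 1.033)/(1.057 − 1)·100 = 42.1053
RA = 42.1053·0.8192

34.4926 %


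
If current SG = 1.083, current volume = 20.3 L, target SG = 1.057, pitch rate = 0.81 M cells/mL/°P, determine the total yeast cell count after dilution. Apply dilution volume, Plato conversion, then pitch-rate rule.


V_w = V·((SG_c−1)/(SG_t−1)−1);  °P = 259 − 259/SG_t;  cells = rate·(V+V_w)·°P
V_w = 20.3·((1.083−1)/(1.057−1)−1) = 9.2596
V_final = 20.3 + 9.2596 = 29.5596
°P = 259 − 259/1.057 = 13.9669
cells = 0.81·29.5596·13.9669

334.4136 billion cells


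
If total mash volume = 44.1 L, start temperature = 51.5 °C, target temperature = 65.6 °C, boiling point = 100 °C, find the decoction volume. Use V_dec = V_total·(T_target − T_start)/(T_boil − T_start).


V_dec = 44.1·(65.6 − 51.5)/(100 − 51.5)

12.8208 L


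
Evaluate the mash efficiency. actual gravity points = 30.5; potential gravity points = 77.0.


efficiency = actual / potential × 100
efficiency = 30.5 / 77.0 × 100

39.6104 %


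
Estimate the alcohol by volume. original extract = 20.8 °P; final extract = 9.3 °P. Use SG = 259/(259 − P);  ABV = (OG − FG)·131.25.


OG = 259/(259 − 20.8) = 1.0873
FG = 259/(259 − 9.3) = 1.0372
ABV = (1.0873 − 1.0372)·131.25

6.5726 % ABV


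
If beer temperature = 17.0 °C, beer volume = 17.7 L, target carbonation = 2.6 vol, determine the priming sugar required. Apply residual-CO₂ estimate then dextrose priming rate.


residual = 14.695·(0.01821 + 0.09011·e^(−0.04·T));  sugar = (target − residual)·4.0·V
residual = 14.695·(0.01821 + 0.09011·e^(−0.04·17.0)) = 0.9384
sugar = (2.6 − 0.9384)·4.0·17.7

117.6384 g


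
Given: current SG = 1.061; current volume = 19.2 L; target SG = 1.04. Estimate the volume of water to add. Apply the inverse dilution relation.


V_water = V·((SG_curr − 1)/(SG_target − 1) − 1)
V_water = 19.2·((1.061 − 1)/(1.04 − 1) − 1)

10.0800 L


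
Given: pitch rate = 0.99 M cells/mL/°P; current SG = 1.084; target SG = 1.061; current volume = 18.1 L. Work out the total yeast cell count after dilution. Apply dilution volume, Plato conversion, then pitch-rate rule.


V_w = V·((SG_c−1)/(SG_t−1)−1);  °P = 259 − 259/SG_t;  cells = rate·(V+V_w)·°P
V_w = 18.1·((1.084−1)/(1.061−1)−1) = 6.8246
V_final = 18.1 + 6.8246 = 24.9246
°P = 259 − 259/1.061 = 14.8907
cells = 0.99·24.9246·14.8907

367.4324 billion cells


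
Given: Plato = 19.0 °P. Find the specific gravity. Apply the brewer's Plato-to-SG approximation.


SG = 259/(259 − P)
SG = 259/(259 − 19.0)

1.0792


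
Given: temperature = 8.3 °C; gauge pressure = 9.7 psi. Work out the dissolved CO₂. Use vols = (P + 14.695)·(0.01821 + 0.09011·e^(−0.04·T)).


vols = (9.7 + 14.695)·(0.01821 + 0.09011·e^(−0.04·8.3))

2.0214 volumes


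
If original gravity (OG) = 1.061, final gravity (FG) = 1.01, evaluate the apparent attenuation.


AA = (OG − FG)/(OG − 1) · 100
AA = (1.061 − 1.01)/(1.061 − 1) · 100

83.6066 %


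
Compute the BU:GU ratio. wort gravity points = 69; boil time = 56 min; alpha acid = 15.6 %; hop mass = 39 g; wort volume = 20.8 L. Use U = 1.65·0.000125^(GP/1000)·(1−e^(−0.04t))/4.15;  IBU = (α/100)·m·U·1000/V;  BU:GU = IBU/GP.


U = 1.65·0.000125^(69/1000)·(1−e^(−0.04·56))/4.15 = 0.1911
IBU = (15.6/100)·39·0.1911·1000/20.8 = 55.8937
BU:GU = 55.8937/69

0.8101


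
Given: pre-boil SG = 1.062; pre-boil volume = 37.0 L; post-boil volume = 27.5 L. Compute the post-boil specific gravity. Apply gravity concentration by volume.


SG_post = 1 + (SG_pre − 1)·V_pre/V_post
pts_pre = (1.062 − 1)·1000 = 62.0000
pts_post = 62.0000·37.0/27.5 = 83.4182
SG_post = 1 + 83.4182/1000

1.0834


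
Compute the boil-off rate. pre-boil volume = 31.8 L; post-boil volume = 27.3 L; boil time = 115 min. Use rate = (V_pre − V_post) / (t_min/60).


rate = (31.8 − 27.3) / (115/60)

2.3478 L/hr


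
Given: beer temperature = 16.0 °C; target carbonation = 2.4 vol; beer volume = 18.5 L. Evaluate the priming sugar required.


residual = 14.695·(0.01821 + 0.09011·e^(−0.04·T));  sugar = (target − residual)·4.0·V
residual = 14.695·(0.01821 + 0.09011·e^(−0.04·16.0)) = 0.9658
sugar = (2.4 − 0.9658)·4.0·18.5

106.1294 g


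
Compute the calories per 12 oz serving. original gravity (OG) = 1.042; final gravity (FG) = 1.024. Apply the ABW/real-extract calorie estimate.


ABW = (OG−FG)·131.25·0.79/FG;  °P = 259 − 259/SG (for OG→OE and FG→AE);  RE = 0.1808·OE + 0.8192·AE;  Cal = (6.9·ABW + 4·(RE−0.1))·FG·3.55
ABW = (1.042 − 1.024)·131.25·0.79/1.024 = 1.8226
OE = 259 − 259/1.042 = 10.4395 °P
AE = 259 − 259/1.024 = 6.0703 °P
RE = 0.1808·10.4395 + 0.8192·6.0703 = 6.8603 °P
Cal = (6.9·1.8226 + 4·(6.8603−0.1))·1.024·3.55

144.0166 kcal


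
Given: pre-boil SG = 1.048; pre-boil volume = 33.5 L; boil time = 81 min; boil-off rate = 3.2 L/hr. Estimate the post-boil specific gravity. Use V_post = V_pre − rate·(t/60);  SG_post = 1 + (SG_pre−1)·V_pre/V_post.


V_post = 33.5 − 3.2·(81/60) = 29.1800
SG_post = 1 + (1.048 − 1)·33.5/29.1800

1.0551


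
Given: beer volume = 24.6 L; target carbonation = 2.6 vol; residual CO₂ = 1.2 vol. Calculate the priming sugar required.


sugar = (target − residual)·4.0·V
sugar = (2.6 − 1.2)·4.0·24.6

137.7600 g


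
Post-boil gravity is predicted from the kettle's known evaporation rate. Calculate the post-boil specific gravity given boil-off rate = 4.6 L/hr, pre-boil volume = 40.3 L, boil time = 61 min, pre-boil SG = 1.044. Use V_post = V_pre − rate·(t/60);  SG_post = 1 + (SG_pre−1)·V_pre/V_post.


V_post = 40.3 − 4.6·(61/60) = 35.6233
SG_post = 1 + (1.044 − 1)·40.3/35.6233

1.0498


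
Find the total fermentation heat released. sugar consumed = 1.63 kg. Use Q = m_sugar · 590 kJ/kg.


Q = 1.63 · 590

961.7000 kJ


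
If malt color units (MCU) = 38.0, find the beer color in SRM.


SRM = 1.4922 · MCU^0.6859
SRM = 1.4922 · 38.0^0.6859

18.0884 SRM


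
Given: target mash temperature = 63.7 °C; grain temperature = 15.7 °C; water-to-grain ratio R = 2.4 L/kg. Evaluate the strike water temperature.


T_strike = (0.41/R)·(T_mash − T_grain) + T_mash
T_strike = (0.41/2.4)·(63.7 − 15.7) + 63.7

71.9000 °C


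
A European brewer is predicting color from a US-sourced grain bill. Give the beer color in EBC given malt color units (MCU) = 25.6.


SRM = 1.4922·MCU^0.6859;  EBC = SRM·1.97
SRM = 1.4922·25.6^0.6859 = 13.7955
EBC = 13.7955·1.97

27.1772 EBC


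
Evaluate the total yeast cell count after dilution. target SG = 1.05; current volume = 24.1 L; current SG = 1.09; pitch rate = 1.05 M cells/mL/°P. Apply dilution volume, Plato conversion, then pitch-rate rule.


V_w = V·((SG_c−1)/(SG_t−1)−1);  °P = 259 − 259/SG_t;  cells = rate·(V+V_w)·°P
V_w = 24.1·((1.09−1)/(1.05−1)−1) = 19.2800
V_final = 24.1 + 19.2800 = 43.3800
°P = 259 − 259/1.05 = 12.3333
cells = 1.05·43.3800·12.3333

561.7710 billion cells


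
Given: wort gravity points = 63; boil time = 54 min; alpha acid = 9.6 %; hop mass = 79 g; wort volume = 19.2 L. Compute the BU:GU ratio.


U = 1.65·0.000125^(GP/1000)·(1−e^(−0.04t))/4.15;  IBU = (α/100)·m·U·1000/V;  BU:GU = IBU/GP
U = 1.65·0.000125^(63/1000)·(1−e^(−0.04·54))/4.15 = 0.1997
IBU = (9.6/100)·79·0.1997·1000/19.2 = 78.8718
BU:GU = 78.8718/63

1.2519


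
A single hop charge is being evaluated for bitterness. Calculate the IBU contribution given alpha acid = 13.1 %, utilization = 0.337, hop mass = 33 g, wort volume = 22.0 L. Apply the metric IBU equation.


IBU = (α/100)·mass·U·1000 / V
IBU = (13.1/100)·33·0.337·1000 / 22.0

66.2205 IBU


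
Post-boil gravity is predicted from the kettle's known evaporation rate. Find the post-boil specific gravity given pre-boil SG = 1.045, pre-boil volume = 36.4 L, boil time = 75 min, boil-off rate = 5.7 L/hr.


V_post = V_pre − rate·(t/60);  SG_post = 1 + (SG_pre−1)·V_pre/V_post
V_post = 36.4 − 5.7·(75/60) = 29.2750
SG_post = 1 + (1.045 − 1)·36.4/29.2750

1.0560


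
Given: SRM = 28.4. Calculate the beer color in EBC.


EBC = SRM · 1.97
EBC = 28.4 · 1.97

55.9480 EBC


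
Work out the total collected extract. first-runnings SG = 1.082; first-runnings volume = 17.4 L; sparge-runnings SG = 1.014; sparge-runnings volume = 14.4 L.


total = Σ (SG_i − 1)·1000·V_i
first = (1.082 − 1)·1000·17.4 = 1426.8000
sparge = (1.014 − 1)·1000·14.4 = 201.6000
total = 1426.8000 + 201.6000

1628.4000 gravity·L


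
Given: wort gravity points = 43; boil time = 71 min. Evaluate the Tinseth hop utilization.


U = 1.65·0.000125^(GP/1000) · (1 − e^(−0.04·t))/4.15
bigness = 1.65·0.000125^(43/1000) = 1.1211
boil_factor = (1 − e^(−0.04·71))/4.15 = 0.2269
U = 1.1211 · 0.2269

0.2544


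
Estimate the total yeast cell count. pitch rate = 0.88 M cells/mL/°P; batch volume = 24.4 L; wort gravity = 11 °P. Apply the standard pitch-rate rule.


cells (billions) = rate · V_L · °P
cells = 0.88 · 24.4 · 11

236.1920 billion cells


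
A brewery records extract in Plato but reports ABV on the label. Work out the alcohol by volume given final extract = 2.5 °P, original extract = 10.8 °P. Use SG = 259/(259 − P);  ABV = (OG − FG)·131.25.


OG = 259/(259 − 10.8) = 1.0435
FG = 259/(259 − 2.5) = 1.0097
ABV = (1.0435 − 1.0097)·131.25

4.4319 % ABV


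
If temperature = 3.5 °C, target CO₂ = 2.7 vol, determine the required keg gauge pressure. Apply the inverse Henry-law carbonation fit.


psi = vols/(0.01821 + 0.09011·e^(−0.04·T)) − 14.695
psi = 2.7/(0.01821 + 0.09011·e^(−0.04·3.5)) − 14.695

13.2704 psi


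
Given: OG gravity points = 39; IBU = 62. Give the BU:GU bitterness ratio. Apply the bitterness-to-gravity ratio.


BU:GU = IBU / OG_points
BU:GU = 62 / 39

1.5897


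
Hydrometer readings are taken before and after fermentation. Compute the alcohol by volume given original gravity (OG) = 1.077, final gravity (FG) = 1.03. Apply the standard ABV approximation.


ABV = (OG − FG) · 131.25
ABV = (1.077 − 1.03) · 131.25

6.1687 % ABV


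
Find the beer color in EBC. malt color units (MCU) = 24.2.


SRM = 1.4922·MCU^0.6859;  EBC = SRM·1.97
SRM = 1.4922·24.2^0.6859 = 13.2735
EBC = 13.2735·1.97

26.1488 EBC


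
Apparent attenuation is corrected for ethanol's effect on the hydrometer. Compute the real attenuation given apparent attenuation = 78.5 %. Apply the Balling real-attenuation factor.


RA = AA · 0.8192
RA = 78.5 · 0.8192

64.3072 %


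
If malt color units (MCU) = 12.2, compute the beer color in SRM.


SRM = 1.4922 · MCU^0.6859
SRM = 1.4922 · 12.2^0.6859

8.2978 SRM


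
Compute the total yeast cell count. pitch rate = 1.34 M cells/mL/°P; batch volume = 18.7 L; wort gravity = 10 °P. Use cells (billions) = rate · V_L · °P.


cells = 1.34 · 18.7 · 10

250.5800 billion cells


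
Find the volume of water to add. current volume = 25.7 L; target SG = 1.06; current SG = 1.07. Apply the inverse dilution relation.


V_water = V·((SG_curr − 1)/(SG_target − 1) − 1)
V_water = 25.7·((1.07 − 1)/(1.06 − 1) − 1)

4.2833 L


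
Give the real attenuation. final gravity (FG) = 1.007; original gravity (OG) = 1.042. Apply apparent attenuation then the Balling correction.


AA = (OG−FG)/(OG−1)·100;  RA = AA·0.8192
AA = (1.042 − 1.007)/(1.042 − 1)·100 = 83.3333
RA = 83.3333·0.8192

68.2667 %


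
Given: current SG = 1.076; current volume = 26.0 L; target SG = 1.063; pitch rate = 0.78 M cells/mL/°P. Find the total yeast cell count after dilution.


V_w = V·((SG_c−1)/(SG_t−1)−1);  °P = 259 − 259/SG_t;  cells = rate·(V+V_w)·°P
V_w = 26.0·((1.076−1)/(1.063−1)−1) = 5.3651
V_final = 26.0 + 5.3651 = 31.3651
°P = 259 − 259/1.063 = 15.3500
cells = 0.78·31.3651·15.3500

375.5329 billion cells


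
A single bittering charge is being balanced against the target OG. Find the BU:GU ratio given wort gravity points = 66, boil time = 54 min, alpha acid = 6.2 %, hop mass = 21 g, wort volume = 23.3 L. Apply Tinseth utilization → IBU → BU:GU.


U = 1.65·0.000125^(GP/1000)·(1−e^(−0.04t))/4.15;  IBU = (α/100)·m·U·1000/V;  BU:GU = IBU/GP
U = 1.65·0.000125^(66/1000)·(1−e^(−0.04·54))/4.15 = 0.1944
IBU = (6.2/100)·21·0.1944·1000/23.3 = 10.8610
BU:GU = 10.8610/66

0.1646


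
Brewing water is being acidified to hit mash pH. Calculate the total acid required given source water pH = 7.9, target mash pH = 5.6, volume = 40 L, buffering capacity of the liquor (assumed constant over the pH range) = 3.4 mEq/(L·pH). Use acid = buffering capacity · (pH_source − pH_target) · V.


acid = 3.4 · (7.9 − 5.6) · 40

312.8000 mEq


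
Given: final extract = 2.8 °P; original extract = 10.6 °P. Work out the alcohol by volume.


SG = 259/(259 − P);  ABV = (OG − FG)·131.25
OG = 259/(259 − 10.6) = 1.0427
FG = 259/(259 − 2.8) = 1.0109
ABV = (1.0427 − 1.0109)·131.25

4.1664 % ABV


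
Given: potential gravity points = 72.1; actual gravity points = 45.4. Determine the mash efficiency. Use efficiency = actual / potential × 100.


efficiency = 45.4 / 72.1 × 100

62.9681 %


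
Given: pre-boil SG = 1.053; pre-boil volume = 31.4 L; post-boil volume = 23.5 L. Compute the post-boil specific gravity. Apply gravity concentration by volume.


SG_post = 1 + (SG_pre − 1)·V_pre/V_post
pts_pre = (1.053 − 1)·1000 = 53.0000
pts_post = 53.0000·31.4/23.5 = 70.8170
SG_post = 1 + 70.8170/1000

1.0708


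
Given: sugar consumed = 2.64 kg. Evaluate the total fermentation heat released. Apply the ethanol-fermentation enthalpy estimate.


Q = m_sugar · 590 kJ/kg
Q = 2.64 · 590

1557.6000 kJ


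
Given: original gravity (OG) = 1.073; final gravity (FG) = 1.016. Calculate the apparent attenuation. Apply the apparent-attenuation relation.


AA = (OG − FG)/(OG − 1) · 100
AA = (1.073 − 1.016)/(1.073 − 1) · 100

78.0822 %


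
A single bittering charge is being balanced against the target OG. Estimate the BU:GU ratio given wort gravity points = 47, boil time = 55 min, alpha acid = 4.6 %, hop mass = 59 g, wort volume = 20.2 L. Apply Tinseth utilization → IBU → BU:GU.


U = 1.65·0.000125^(GP/1000)·(1−e^(−0.04t))/4.15;  IBU = (α/100)·m·U·1000/V;  BU:GU = IBU/GP
U = 1.65·0.000125^(47/1000)·(1−e^(−0.04·55))/4.15 = 0.2317
IBU = (4.6/100)·59·0.2317·1000/20.2 = 31.1349
BU:GU = 31.1349/47

0.6624


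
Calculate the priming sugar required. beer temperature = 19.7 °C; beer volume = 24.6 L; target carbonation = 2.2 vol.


residual = 14.695·(0.01821 + 0.09011·e^(−0.04·T));  sugar = (target − residual)·4.0·V
residual = 14.695·(0.01821 + 0.09011·e^(−0.04·19.7)) = 0.8698
sugar = (2.2 − 0.8698)·4.0·24.6

130.8951 g


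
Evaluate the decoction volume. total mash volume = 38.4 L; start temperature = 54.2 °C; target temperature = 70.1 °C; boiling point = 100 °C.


V_dec = V_total·(T_target − T_start)/(T_boil − T_start)
V_dec = 38.4·(70.1 − 54.2)/(100 − 54.2)

13.3310 L


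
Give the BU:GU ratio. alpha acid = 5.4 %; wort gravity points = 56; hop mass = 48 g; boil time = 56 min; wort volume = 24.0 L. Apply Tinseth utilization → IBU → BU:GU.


U = 1.65·0.000125^(GP/1000)·(1−e^(−0.04t))/4.15;  IBU = (α/100)·m·U·1000/V;  BU:GU = IBU/GP
U = 1.65·0.000125^(56/1000)·(1−e^(−0.04·56))/4.15 = 0.2148
IBU = (5.4/100)·48·0.2148·1000/24.0 = 23.1954
BU:GU = 23.1954/56

0.4142


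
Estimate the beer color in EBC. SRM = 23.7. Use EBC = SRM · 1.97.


EBC = 23.7 · 1.97

46.6890 EBC


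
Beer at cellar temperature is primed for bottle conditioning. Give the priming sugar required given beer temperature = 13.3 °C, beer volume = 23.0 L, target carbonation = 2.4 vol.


residual = 14.695·(0.01821 + 0.09011·e^(−0.04·T));  sugar = (target − residual)·4.0·V
residual = 14.695·(0.01821 + 0.09011·e^(−0.04·13.3)) = 1.0454
sugar = (2.4 − 1.0454)·4.0·23.0

124.6186 g


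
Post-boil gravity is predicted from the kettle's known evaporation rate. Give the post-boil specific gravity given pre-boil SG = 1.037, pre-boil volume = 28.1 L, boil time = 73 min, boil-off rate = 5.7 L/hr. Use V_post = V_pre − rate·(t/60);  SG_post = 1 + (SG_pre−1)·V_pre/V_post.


V_post = 28.1 − 5.7·(73/60) = 21.1650
SG_post = 1 + (1.037 − 1)·28.1/21.1650

1.0491


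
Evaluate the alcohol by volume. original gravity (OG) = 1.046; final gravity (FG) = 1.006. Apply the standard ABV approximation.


ABV = (OG − FG) · 131.25
ABV = (1.046 − 1.006) · 131.25

5.2500 % ABV


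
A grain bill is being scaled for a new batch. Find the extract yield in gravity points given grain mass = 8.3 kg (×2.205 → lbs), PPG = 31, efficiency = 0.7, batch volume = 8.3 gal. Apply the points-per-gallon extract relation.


points = lbs × PPG × eff / vol
lbs = 8.3 × 2.205 = 18.3015
points = 18.3015 × 31 × 0.7 / 8.3

47.8485 points


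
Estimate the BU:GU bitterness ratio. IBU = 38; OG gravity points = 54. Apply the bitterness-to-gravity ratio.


BU:GU = IBU / OG_points
BU:GU = 38 / 54

0.7037


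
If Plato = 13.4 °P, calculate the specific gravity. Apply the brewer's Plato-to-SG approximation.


SG = 259/(259 − P)
SG = 259/(259 − 13.4)

1.0546


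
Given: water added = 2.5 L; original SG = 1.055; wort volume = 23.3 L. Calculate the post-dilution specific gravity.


SG_new = 1 + (SG_old − 1)·V_old/(V_old + V_water)
pts = (1.055 − 1)·1000·23.3/(23.3 + 2.5) = 49.6705
SG_new = 1 + 49.6705/1000

1.0497


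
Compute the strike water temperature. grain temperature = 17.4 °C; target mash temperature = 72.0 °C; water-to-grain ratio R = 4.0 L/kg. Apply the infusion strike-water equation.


T_strike = (0.41/R)·(T_mash − T_grain) + T_mash
T_strike = (0.41/4.0)·(72.0 − 17.4) + 72.0

77.5965 °C


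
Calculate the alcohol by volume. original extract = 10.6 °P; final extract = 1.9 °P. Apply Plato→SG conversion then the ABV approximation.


SG = 259/(259 − P);  ABV = (OG − FG)·131.25
OG = 259/(259 − 10.6) = 1.0427
FG = 259/(259 − 1.9) = 1.0074
ABV = (1.0427 − 1.0074)·131.25

4.6309 % ABV


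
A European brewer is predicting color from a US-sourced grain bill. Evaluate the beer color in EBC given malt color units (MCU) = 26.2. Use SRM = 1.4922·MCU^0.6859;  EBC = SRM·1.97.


SRM = 1.4922·26.2^0.6859 = 14.0165
EBC = 14.0165·1.97

27.6125 EBC


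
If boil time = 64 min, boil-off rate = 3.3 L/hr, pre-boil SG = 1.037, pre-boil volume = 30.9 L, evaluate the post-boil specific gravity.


V_post = V_pre − rate·(t/60);  SG_post = 1 + (SG_pre−1)·V_pre/V_post
V_post = 30.9 − 3.3·(64/60) = 27.3800
SG_post = 1 + (1.037 − 1)·30.9/27.3800

1.0418


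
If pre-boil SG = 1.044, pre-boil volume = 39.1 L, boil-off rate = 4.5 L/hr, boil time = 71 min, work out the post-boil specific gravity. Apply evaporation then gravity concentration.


V_post = V_pre − rate·(t/60);  SG_post = 1 + (SG_pre−1)·V_pre/V_post
V_post = 39.1 − 4.5·(71/60) = 33.7750
SG_post = 1 + (1.044 − 1)·39.1/33.7750

1.0509


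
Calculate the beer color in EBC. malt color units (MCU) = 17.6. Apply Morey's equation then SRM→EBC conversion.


SRM = 1.4922·MCU^0.6859;  EBC = SRM·1.97
SRM = 1.4922·17.6^0.6859 = 10.6690
EBC = 10.6690·1.97

21.0180 EBC


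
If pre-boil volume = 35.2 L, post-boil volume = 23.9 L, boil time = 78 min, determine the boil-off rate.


rate = (V_pre − V_post) / (t_min/60)
rate = (35.2 − 23.9) / (78/60)

8.6923 L/hr


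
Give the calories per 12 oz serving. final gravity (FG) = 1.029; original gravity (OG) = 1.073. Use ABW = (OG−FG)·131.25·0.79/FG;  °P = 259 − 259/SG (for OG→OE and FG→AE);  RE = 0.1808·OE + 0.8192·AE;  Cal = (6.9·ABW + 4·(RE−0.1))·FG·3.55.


ABW = (1.073 − 1.029)·131.25·0.79/1.029 = 4.4337
OE = 259 − 259/1.073 = 17.6207 °P
AE = 259 − 259/1.029 = 7.2993 °P
RE = 0.1808·17.6207 + 0.8192·7.2993 = 9.1654 °P
Cal = (6.9·4.4337 + 4·(9.1654−0.1))·1.029·3.55

244.2145 kcal


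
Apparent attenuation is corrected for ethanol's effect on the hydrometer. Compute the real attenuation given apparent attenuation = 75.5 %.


RA = AA · 0.8192
RA = 75.5 · 0.8192

61.8496 %


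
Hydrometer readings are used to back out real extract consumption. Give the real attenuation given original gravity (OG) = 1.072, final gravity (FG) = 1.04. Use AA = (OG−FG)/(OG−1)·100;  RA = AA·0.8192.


AA = (1.072 − 1.04)/(1.072 − 1)·100 = 44.4444
RA = 44.4444·0.8192

36.4089 %


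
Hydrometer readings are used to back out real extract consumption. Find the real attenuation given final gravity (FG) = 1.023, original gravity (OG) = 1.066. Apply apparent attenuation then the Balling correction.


AA = (OG−FG)/(OG−1)·100;  RA = AA·0.8192
AA = (1.066 − 1.023)/(1.066 − 1)·100 = 65.1515
RA = 65.1515·0.8192

53.3721 %


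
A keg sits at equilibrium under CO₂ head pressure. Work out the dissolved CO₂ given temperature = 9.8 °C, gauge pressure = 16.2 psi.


vols = (P + 14.695)·(0.01821 + 0.09011·e^(−0.04·T))
vols = (16.2 + 14.695)·(0.01821 + 0.09011·e^(−0.04·9.8))

2.4437 volumes


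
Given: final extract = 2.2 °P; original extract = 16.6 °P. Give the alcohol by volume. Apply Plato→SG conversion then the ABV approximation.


SG = 259/(259 − P);  ABV = (OG − FG)·131.25
OG = 259/(259 − 16.6) = 1.0685
FG = 259/(259 − 2.2) = 1.0086
ABV = (1.0685 − 1.0086)·131.25

7.8638 % ABV


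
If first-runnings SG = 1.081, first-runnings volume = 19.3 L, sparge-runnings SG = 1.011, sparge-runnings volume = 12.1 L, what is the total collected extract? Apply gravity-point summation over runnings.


total = Σ (SG_i − 1)·1000·V_i
first = (1.081 − 1)·1000·19.3 = 1563.3000
sparge = (1.011 − 1)·1000·12.1 = 133.1000
total = 1563.3000 + 133.1000

1696.4000 gravity·L


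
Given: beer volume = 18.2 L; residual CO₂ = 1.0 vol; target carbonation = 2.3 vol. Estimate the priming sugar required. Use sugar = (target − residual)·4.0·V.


sugar = (2.3 − 1.0)·4.0·18.2

94.6400 g


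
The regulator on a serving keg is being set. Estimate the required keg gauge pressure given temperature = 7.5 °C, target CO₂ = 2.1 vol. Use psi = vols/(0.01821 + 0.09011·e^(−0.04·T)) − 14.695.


psi = 2.1/(0.01821 + 0.09011·e^(−0.04·7.5)) − 14.695

10.0210 psi


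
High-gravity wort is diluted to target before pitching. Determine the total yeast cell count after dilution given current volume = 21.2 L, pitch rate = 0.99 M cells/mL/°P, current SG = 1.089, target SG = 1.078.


V_w = V·((SG_c−1)/(SG_t−1)−1);  °P = 259 − 259/SG_t;  cells = rate·(V+V_w)·°P
V_w = 21.2·((1.089−1)/(1.078−1)−1) = 2.9897
V_final = 21.2 + 2.9897 = 24.1897
°P = 259 − 259/1.078 = 18.7403
cells = 0.99·24.1897·18.7403

448.7889 billion cells


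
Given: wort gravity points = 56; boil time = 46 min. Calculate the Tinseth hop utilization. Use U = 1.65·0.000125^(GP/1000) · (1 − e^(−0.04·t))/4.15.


bigness = 1.65·0.000125^(56/1000) = 0.9975
boil_factor = (1 − e^(−0.04·46))/4.15 = 0.2027
U = 0.9975 · 0.2027

0.2022


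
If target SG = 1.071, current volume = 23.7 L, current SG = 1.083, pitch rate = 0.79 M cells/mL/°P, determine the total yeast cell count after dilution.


V_w = V·((SG_c−1)/(SG_t−1)−1);  °P = 259 − 259/SG_t;  cells = rate·(V+V_w)·°P
V_w = 23.7·((1.083−1)/(1.071−1)−1) = 4.0056
V_final = 23.7 + 4.0056 = 27.7056
°P = 259 − 259/1.071 = 17.1699
cells = 0.79·27.7056·17.1699

375.8061 billion cells


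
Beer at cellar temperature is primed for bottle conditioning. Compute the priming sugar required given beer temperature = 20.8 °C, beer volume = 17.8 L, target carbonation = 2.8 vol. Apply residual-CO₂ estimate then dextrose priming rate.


residual = 14.695·(0.01821 + 0.09011·e^(−0.04·T));  sugar = (target − residual)·4.0·V
residual = 14.695·(0.01821 + 0.09011·e^(−0.04·20.8)) = 0.8438
sugar = (2.8 − 0.8438)·4.0·17.8

139.2783 g


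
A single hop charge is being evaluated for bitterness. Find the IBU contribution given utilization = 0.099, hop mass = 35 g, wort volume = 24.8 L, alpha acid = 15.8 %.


IBU = (α/100)·mass·U·1000 / V
IBU = (15.8/100)·35·0.099·1000 / 24.8

22.0754 IBU


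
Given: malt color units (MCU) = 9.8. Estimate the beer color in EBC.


SRM = 1.4922·MCU^0.6859;  EBC = SRM·1.97
SRM = 1.4922·9.8^0.6859 = 7.1402
EBC = 7.1402·1.97

14.0661 EBC


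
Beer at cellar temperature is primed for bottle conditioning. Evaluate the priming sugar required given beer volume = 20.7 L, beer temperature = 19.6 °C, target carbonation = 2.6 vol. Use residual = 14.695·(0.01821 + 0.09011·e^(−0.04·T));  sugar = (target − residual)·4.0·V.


residual = 14.695·(0.01821 + 0.09011·e^(−0.04·19.6)) = 0.8722
sugar = (2.6 − 0.8722)·4.0·20.7

143.0636 g


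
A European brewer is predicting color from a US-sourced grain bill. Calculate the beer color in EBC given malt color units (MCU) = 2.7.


SRM = 1.4922·MCU^0.6859;  EBC = SRM·1.97
SRM = 1.4922·2.7^0.6859 = 2.9492
EBC = 2.9492·1.97

5.8099 EBC


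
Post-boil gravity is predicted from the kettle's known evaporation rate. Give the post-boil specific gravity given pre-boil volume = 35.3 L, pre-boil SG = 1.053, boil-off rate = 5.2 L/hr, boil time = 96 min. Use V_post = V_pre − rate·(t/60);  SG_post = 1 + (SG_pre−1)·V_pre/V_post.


V_post = 35.3 − 5.2·(96/60) = 26.9800
SG_post = 1 + (1.053 − 1)·35.3/26.9800

1.0693


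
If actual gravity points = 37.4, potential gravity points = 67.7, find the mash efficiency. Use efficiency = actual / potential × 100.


efficiency = 37.4 / 67.7 × 100

55.2437 %


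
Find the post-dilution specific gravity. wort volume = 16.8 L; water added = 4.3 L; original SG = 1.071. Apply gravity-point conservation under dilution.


SG_new = 1 + (SG_old − 1)·V_old/(V_old + V_water)
pts = (1.071 − 1)·1000·16.8/(16.8 + 4.3) = 56.5308
SG_new = 1 + 56.5308/1000

1.0565


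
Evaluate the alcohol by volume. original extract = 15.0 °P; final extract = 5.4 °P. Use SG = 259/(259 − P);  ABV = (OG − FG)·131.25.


OG = 259/(259 − 15.0) = 1.0615
FG = 259/(259 − 5.4) = 1.0213
ABV = (1.0615 − 1.0213)·131.25

5.2739 % ABV


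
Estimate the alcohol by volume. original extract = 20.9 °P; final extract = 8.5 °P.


SG = 259/(259 − P);  ABV = (OG − FG)·131.25
OG = 259/(259 − 20.9) = 1.0878
FG = 259/(259 − 8.5) = 1.0339
ABV = (1.0878 − 1.0339)·131.25

7.0673 % ABV


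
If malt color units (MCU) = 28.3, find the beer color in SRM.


SRM = 1.4922 · MCU^0.6859
SRM = 1.4922 · 28.3^0.6859

14.7777 SRM


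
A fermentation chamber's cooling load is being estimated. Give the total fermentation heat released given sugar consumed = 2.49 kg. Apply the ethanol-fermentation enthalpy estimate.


Q = m_sugar · 590 kJ/kg
Q = 2.49 · 590

1469.1000 kJ


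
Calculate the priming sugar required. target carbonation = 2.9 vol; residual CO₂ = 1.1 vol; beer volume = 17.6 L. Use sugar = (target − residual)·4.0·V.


sugar = (2.9 − 1.1)·4.0·17.6

126.7200 g


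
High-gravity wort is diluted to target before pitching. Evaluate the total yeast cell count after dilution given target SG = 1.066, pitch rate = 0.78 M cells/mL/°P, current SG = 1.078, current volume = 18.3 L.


V_w = V·((SG_c−1)/(SG_t−1)−1);  °P = 259 − 259/SG_t;  cells = rate·(V+V_w)·°P
V_w = 18.3·((1.078−1)/(1.066−1)−1) = 3.3273
V_final = 18.3 + 3.3273 = 21.6273
°P = 259 − 259/1.066 = 16.0356
cells = 0.78·21.6273·16.0356

270.5097 billion cells


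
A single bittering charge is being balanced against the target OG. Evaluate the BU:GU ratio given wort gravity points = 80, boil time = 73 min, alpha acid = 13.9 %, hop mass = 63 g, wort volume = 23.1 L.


U = 1.65·0.000125^(GP/1000)·(1−e^(−0.04t))/4.15;  IBU = (α/100)·m·U·1000/V;  BU:GU = IBU/GP
U = 1.65·0.000125^(80/1000)·(1−e^(−0.04·73))/4.15 = 0.1833
IBU = (13.9/100)·63·0.1833·1000/23.1 = 69.4790
BU:GU = 69.4790/80

0.8685


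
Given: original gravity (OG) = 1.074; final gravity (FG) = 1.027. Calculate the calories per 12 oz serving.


ABW = (OG−FG)·131.25·0.79/FG;  °P = 259 − 259/SG (for OG→OE and FG→AE);  RE = 0.1808·OE + 0.8192·AE;  Cal = (6.9·ABW + 4·(RE−0.1))·FG·3.55
ABW = (1.074 − 1.027)·131.25·0.79/1.027 = 4.7452
OE = 259 − 259/1.074 = 17.8454 °P
AE = 259 − 259/1.027 = 6.8092 °P
RE = 0.1808·17.8454 + 0.8192·6.8092 = 8.8045 °P
Cal = (6.9·4.7452 + 4·(8.8045−0.1))·1.027·3.55

246.3132 kcal


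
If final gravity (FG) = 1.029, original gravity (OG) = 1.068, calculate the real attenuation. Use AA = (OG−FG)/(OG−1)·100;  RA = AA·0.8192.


AA = (1.068 − 1.029)/(1.068 − 1)·100 = 57.3529
RA = 57.3529·0.8192

46.9835 %


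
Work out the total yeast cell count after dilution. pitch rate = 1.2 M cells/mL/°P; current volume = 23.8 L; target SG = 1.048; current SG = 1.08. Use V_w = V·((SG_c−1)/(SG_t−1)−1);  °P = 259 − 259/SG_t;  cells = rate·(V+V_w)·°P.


V_w = 23.8·((1.08−1)/(1.048−1)−1) = 15.8667
V_final = 23.8 + 15.8667 = 39.6667
°P = 259 − 259/1.048 = 11.8626
cells = 1.2·39.6667·11.8626

564.6595 billion cells


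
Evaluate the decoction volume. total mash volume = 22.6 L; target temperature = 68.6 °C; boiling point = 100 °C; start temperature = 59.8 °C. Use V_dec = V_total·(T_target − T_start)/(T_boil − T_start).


V_dec = 22.6·(68.6 − 59.8)/(100 − 59.8)

4.9473 L


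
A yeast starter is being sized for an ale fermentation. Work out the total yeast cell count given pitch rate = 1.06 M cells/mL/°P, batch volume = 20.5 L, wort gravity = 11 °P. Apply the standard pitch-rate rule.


cells (billions) = rate · V_L · °P
cells = 1.06 · 20.5 · 11

239.0300 billion cells


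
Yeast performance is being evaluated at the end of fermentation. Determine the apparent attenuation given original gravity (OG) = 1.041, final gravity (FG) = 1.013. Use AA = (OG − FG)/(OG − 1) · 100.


AA = (1.041 − 1.013)/(1.041 − 1) · 100

68.2927 %


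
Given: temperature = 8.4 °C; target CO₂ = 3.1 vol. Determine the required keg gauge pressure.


psi = vols/(0.01821 + 0.09011·e^(−0.04·T)) − 14.695
psi = 3.1/(0.01821 + 0.09011·e^(−0.04·8.4)) − 14.695

22.8331 psi


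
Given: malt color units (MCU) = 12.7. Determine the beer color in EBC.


SRM = 1.4922·MCU^0.6859;  EBC = SRM·1.97
SRM = 1.4922·12.7^0.6859 = 8.5295
EBC = 8.5295·1.97

16.8032 EBC


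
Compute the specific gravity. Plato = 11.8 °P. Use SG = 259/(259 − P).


SG = 259/(259 − 11.8)

1.0477


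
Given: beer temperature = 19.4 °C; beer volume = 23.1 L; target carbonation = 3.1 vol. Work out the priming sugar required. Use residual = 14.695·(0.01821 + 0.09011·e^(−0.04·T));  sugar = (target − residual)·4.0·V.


residual = 14.695·(0.01821 + 0.09011·e^(−0.04·19.4)) = 0.8770
sugar = (3.1 − 0.8770)·4.0·23.1

205.4020 g


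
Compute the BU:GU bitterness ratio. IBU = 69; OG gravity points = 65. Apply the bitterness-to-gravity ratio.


BU:GU = IBU / OG_points
BU:GU = 69 / 65

1.0615


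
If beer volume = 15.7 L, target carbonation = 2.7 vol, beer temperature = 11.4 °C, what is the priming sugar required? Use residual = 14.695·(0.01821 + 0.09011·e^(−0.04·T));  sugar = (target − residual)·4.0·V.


residual = 14.695·(0.01821 + 0.09011·e^(−0.04·11.4)) = 1.1069
sugar = (2.7 − 1.1069)·4.0·15.7

100.0485 g


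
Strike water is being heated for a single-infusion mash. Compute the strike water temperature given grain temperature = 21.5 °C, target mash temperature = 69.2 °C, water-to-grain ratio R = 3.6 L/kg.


T_strike = (0.41/R)·(T_mash − T_grain) + T_mash
T_strike = (0.41/3.6)·(69.2 − 21.5) + 69.2

74.6325 °C


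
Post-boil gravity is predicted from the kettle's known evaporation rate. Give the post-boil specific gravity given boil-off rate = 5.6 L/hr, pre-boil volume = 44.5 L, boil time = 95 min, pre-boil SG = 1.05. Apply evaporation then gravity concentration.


V_post = V_pre − rate·(t/60);  SG_post = 1 + (SG_pre−1)·V_pre/V_post
V_post = 44.5 − 5.6·(95/60) = 35.6333
SG_post = 1 + (1.05 − 1)·44.5/35.6333

1.0624


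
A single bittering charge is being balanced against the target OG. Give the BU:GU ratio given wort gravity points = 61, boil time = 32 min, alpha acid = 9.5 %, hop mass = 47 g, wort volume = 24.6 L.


U = 1.65·0.000125^(GP/1000)·(1−e^(−0.04t))/4.15;  IBU = (α/100)·m·U·1000/V;  BU:GU = IBU/GP
U = 1.65·0.000125^(61/1000)·(1−e^(−0.04·32))/4.15 = 0.1659
IBU = (9.5/100)·47·0.1659·1000/24.6 = 30.1126
BU:GU = 30.1126/61

0.4936


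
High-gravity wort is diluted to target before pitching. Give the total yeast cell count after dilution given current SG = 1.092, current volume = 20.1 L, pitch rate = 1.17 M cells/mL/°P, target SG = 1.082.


V_w = V·((SG_c−1)/(SG_t−1)−1);  °P = 259 − 259/SG_t;  cells = rate·(V+V_w)·°P
V_w = 20.1·((1.092−1)/(1.082−1)−1) = 2.4512
V_final = 20.1 + 2.4512 = 22.5512
°P = 259 − 259/1.082 = 19.6285
cells = 1.17·22.5512·19.6285

517.8956 billion cells


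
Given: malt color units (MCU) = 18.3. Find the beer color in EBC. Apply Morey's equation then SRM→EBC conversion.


SRM = 1.4922·MCU^0.6859;  EBC = SRM·1.97
SRM = 1.4922·18.3^0.6859 = 10.9583
EBC = 10.9583·1.97

21.5878 EBC


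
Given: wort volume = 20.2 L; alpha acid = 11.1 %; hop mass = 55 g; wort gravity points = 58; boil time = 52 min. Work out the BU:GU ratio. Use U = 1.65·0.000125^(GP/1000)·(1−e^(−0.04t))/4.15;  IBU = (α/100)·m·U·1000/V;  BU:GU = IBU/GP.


U = 1.65·0.000125^(58/1000)·(1−e^(−0.04·52))/4.15 = 0.2066
IBU = (11.1/100)·55·0.2066·1000/20.2 = 62.4358
BU:GU = 62.4358/58

1.0765


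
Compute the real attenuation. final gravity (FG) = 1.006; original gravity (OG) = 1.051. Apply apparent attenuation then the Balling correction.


AA = (OG−FG)/(OG−1)·100;  RA = AA·0.8192
AA = (1.051 − 1.006)/(1.051 − 1)·100 = 88.2353
RA = 88.2353·0.8192

72.2824 %


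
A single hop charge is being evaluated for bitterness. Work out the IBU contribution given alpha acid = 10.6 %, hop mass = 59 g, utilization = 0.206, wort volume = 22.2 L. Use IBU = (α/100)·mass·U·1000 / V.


IBU = (10.6/100)·59·0.206·1000 / 22.2

58.0326 IBU


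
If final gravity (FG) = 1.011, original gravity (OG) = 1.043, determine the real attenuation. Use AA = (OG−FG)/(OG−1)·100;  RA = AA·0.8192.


AA = (1.043 − 1.011)/(1.043 − 1)·100 = 74.4186
RA = 74.4186·0.8192

60.9637 %


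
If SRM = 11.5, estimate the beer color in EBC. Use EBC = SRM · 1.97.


EBC = 11.5 · 1.97

22.6550 EBC


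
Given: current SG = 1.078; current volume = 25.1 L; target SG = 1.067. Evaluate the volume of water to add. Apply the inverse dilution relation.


V_water = V·((SG_curr − 1)/(SG_target − 1) − 1)
V_water = 25.1·((1.078 − 1)/(1.067 − 1) − 1)

4.1209 L


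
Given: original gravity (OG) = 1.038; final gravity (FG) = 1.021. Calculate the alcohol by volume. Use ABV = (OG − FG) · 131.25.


ABV = (1.038 − 1.021) · 131.25

2.2313 % ABV


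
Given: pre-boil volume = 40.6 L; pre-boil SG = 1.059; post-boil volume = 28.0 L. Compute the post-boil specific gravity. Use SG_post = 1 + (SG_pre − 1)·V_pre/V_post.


pts_pre = (1.059 − 1)·1000 = 59.0000
pts_post = 59.0000·40.6/28.0 = 85.5500
SG_post = 1 + 85.5500/1000

1.0856
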